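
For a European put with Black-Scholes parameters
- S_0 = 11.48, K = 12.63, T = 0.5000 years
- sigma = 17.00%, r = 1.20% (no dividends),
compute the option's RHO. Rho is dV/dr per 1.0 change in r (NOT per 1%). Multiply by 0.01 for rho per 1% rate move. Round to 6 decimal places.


d1 = -0.6841761025; d2 = -0.8043842553
phi(d1) = 0.3156923856; exp(-qT) = 1.0000000000; exp(-rT) = 0.9940179641
N(-d2) = 0.7894124543
Rho = -K*T*exp(-rT)*N(-d2) = -12.6300 * 0.5000 * 0.9940179641 * 0.7894124543 = -4.955318

Answer: Rho = -4.955318


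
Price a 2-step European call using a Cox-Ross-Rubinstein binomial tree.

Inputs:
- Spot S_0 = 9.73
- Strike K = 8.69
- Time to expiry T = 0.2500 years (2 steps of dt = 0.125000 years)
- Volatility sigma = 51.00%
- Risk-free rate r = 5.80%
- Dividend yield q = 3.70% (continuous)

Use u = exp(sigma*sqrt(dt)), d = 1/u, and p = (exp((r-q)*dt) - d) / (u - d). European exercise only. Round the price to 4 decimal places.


dt = T/N = 0.125000
u = exp(sigma*sqrt(dt)) = 1.197591; d = 1/u = 0.835009
p = (exp((r-q)*dt) - d) / (u - d) = 0.462293
Discount per step: exp(-r*dt) = 0.992776
Stock lattice S(k, i) with i counting down-moves:
  k=0: S(0,0) = 9.7300
  k=1: S(1,0) = 11.6526; S(1,1) = 8.1246
  k=2: S(2,0) = 13.9550; S(2,1) = 9.7300; S(2,2) = 6.7842
Terminal payoffs V(N, i) = max(S_T - K, 0):
  V(2,0) = 5.265007; V(2,1) = 1.040000; V(2,2) = 0.000000
Backward induction: V(k, i) = exp(-r*dt) * [p * V(k+1, i) + (1-p) * V(k+1, i+1)].
  V(1,0) = exp(-r*dt) * [p*5.265007 + (1-p)*1.040000] = 2.971569
  V(1,1) = exp(-r*dt) * [p*1.040000 + (1-p)*0.000000] = 0.477312
  V(0,0) = exp(-r*dt) * [p*2.971569 + (1-p)*0.477312] = 1.618611

Answer: Price = V(0,0) = 1.6186


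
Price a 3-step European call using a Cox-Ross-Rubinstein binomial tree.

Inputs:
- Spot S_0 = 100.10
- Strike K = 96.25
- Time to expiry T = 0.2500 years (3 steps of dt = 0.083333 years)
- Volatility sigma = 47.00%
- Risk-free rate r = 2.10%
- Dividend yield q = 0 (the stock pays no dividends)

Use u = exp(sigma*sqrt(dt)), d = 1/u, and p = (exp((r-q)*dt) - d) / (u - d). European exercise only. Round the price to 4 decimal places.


Answer: Price = V(0,0) = 12.1495

Derivation:
dt = T/N = 0.083333
u = exp(sigma*sqrt(dt)) = 1.145312; d = 1/u = 0.873124
p = (exp((r-q)*dt) - d) / (u - d) = 0.472568
Discount per step: exp(-r*dt) = 0.998252
Stock lattice S(k, i) with i counting down-moves:
  k=0: S(0,0) = 100.1000
  k=1: S(1,0) = 114.6458; S(1,1) = 87.3997
  k=2: S(2,0) = 131.3052; S(2,1) = 100.1000; S(2,2) = 76.3108
  k=3: S(3,0) = 150.3854; S(3,1) = 114.6458; S(3,2) = 87.3997; S(3,3) = 66.6289
Terminal payoffs V(N, i) = max(S_T - K, 0):
  V(3,0) = 54.135444; V(3,1) = 18.395757; V(3,2) = 0.000000; V(3,3) = 0.000000
Backward induction: V(k, i) = exp(-r*dt) * [p * V(k+1, i) + (1-p) * V(k+1, i+1)].
  V(2,0) = exp(-r*dt) * [p*54.135444 + (1-p)*18.395757] = 35.223481
  V(2,1) = exp(-r*dt) * [p*18.395757 + (1-p)*0.000000] = 8.678039
  V(2,2) = exp(-r*dt) * [p*0.000000 + (1-p)*0.000000] = 0.000000
  V(1,0) = exp(-r*dt) * [p*35.223481 + (1-p)*8.678039] = 21.185448
  V(1,1) = exp(-r*dt) * [p*8.678039 + (1-p)*0.000000] = 4.093790
  V(0,0) = exp(-r*dt) * [p*21.185448 + (1-p)*4.093790] = 12.149474


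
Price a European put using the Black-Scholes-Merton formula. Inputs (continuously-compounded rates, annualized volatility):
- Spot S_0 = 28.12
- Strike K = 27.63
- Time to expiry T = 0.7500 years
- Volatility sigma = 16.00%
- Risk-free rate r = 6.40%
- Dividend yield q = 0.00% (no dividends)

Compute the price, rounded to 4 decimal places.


Answer: Price = 0.7765

Derivation:
d1 = (ln(S/K) + (r - q + 0.5*sigma^2) * T) / (sigma * sqrt(T)) = 0.54255718
d2 = d1 - sigma * sqrt(T) = 0.40399311
exp(-rT) = 0.95313379; exp(-qT) = 1.00000000
P = K * exp(-rT) * N(-d2) - S_0 * exp(-qT) * N(-d1)
N(-d1) = 0.29371736; N(-d2) = 0.34310889
P = 27.6300 * 0.95313379 * 0.34310889 - 28.1200 * 1.00000000 * 0.29371736 = 0.7765


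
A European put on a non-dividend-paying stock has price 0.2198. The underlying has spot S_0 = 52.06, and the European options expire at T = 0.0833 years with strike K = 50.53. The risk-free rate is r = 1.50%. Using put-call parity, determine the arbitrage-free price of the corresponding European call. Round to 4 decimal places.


Put-call parity: C - P = S_0 * exp(-qT) - K * exp(-rT).
S_0 * exp(-qT) = 52.0600 * 1.00000000 = 52.06000000
K * exp(-rT) = 50.5300 * 0.99875128 = 50.46690219
C = P + S*exp(-qT) - K*exp(-rT)
C = 0.2198 + 52.06000000 - 50.46690219 = 1.8129

Answer: Call price = 1.8129


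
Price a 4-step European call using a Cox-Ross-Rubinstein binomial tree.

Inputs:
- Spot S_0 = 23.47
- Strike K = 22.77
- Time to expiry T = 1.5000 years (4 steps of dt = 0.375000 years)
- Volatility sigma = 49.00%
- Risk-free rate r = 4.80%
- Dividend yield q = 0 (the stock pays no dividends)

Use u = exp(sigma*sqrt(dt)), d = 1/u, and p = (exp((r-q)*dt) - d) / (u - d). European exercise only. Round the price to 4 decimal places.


dt = T/N = 0.375000
u = exp(sigma*sqrt(dt)) = 1.349943; d = 1/u = 0.740772
p = (exp((r-q)*dt) - d) / (u - d) = 0.455358
Discount per step: exp(-r*dt) = 0.982161
Stock lattice S(k, i) with i counting down-moves:
  k=0: S(0,0) = 23.4700
  k=1: S(1,0) = 31.6832; S(1,1) = 17.3859
  k=2: S(2,0) = 42.7705; S(2,1) = 23.4700; S(2,2) = 12.8790
  k=3: S(3,0) = 57.7377; S(3,1) = 31.6832; S(3,2) = 17.3859; S(3,3) = 9.5404
  k=4: S(4,0) = 77.9426; S(4,1) = 42.7705; S(4,2) = 23.4700; S(4,3) = 12.8790; S(4,4) = 7.0673
Terminal payoffs V(N, i) = max(S_T - K, 0):
  V(4,0) = 55.172625; V(4,1) = 20.000474; V(4,2) = 0.700000; V(4,3) = 0.000000; V(4,4) = 0.000000
Backward induction: V(k, i) = exp(-r*dt) * [p * V(k+1, i) + (1-p) * V(k+1, i+1)].
  V(3,0) = exp(-r*dt) * [p*55.172625 + (1-p)*20.000474] = 35.373902
  V(3,1) = exp(-r*dt) * [p*20.000474 + (1-p)*0.700000] = 9.319359
  V(3,2) = exp(-r*dt) * [p*0.700000 + (1-p)*0.000000] = 0.313064
  V(3,3) = exp(-r*dt) * [p*0.000000 + (1-p)*0.000000] = 0.000000
  V(2,0) = exp(-r*dt) * [p*35.373902 + (1-p)*9.319359] = 20.805614
  V(2,1) = exp(-r*dt) * [p*9.319359 + (1-p)*0.313064] = 4.335410
  V(2,2) = exp(-r*dt) * [p*0.313064 + (1-p)*0.000000] = 0.140013
  V(1,0) = exp(-r*dt) * [p*20.805614 + (1-p)*4.335410] = 11.624122
  V(1,1) = exp(-r*dt) * [p*4.335410 + (1-p)*0.140013] = 2.013844
  V(0,0) = exp(-r*dt) * [p*11.624122 + (1-p)*2.013844] = 6.275971

Answer: Price = V(0,0) = 6.2760


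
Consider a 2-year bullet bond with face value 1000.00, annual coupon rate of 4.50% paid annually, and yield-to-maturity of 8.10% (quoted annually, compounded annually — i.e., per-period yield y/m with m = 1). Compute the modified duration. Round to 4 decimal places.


Answer: Modified duration = 1.8090

Derivation:
Coupon per period c = face * coupon_rate / m = 45.000000
Periods per year m = 1; per-period yield y/m = 0.081000
Number of cashflows N = 2
Cashflows (t years, CF_t, discount factor 1/(1+y/m)^(m*t), PV):
  t = 1.0000: CF_t = 45.000000, DF = 0.925069, PV = 41.628122
  t = 2.0000: CF_t = 1045.000000, DF = 0.855753, PV = 894.262259
Price P = sum_t PV_t = 935.890381
First compute Macaulay numerator sum_t t * PV_t:
  t * PV_t at t = 1.0000: 41.628122
  t * PV_t at t = 2.0000: 1788.524519
Macaulay duration D = 1830.152641 / 935.890381 = 1.955520
Modified duration = D / (1 + y/m) = 1.955520 / (1 + 0.081000) = 1.808992


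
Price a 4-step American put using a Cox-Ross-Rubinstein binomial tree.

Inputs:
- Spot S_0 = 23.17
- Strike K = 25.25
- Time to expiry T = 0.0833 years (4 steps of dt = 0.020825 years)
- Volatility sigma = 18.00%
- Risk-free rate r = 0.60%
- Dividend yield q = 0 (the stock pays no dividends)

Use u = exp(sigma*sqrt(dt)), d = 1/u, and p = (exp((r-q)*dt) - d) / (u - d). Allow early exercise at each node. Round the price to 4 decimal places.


Answer: Price = V(0,0) = 2.1017

Derivation:
dt = T/N = 0.020825
u = exp(sigma*sqrt(dt)) = 1.026316; d = 1/u = 0.974359
p = (exp((r-q)*dt) - d) / (u - d) = 0.495911
Discount per step: exp(-r*dt) = 0.999875
Stock lattice S(k, i) with i counting down-moves:
  k=0: S(0,0) = 23.1700
  k=1: S(1,0) = 23.7797; S(1,1) = 22.5759
  k=2: S(2,0) = 24.4055; S(2,1) = 23.1700; S(2,2) = 21.9970
  k=3: S(3,0) = 25.0478; S(3,1) = 23.7797; S(3,2) = 22.5759; S(3,3) = 21.4330
  k=4: S(4,0) = 25.7069; S(4,1) = 24.4055; S(4,2) = 23.1700; S(4,3) = 21.9970; S(4,4) = 20.8834
Terminal payoffs V(N, i) = max(K - S_T, 0):
  V(4,0) = 0.000000; V(4,1) = 0.844477; V(4,2) = 2.080000; V(4,3) = 3.252975; V(4,4) = 4.366569
Backward induction: V(k, i) = exp(-r*dt) * [p * V(k+1, i) + (1-p) * V(k+1, i+1)]; then take max(V_cont, immediate exercise) for American.
  V(3,0) = exp(-r*dt) * [p*0.000000 + (1-p)*0.844477] = 0.425638; exercise = 0.202224; V(3,0) = max -> 0.425638
  V(3,1) = exp(-r*dt) * [p*0.844477 + (1-p)*2.080000] = 1.467106; exercise = 1.470261; V(3,1) = max -> 1.470261
  V(3,2) = exp(-r*dt) * [p*2.080000 + (1-p)*3.252975] = 2.670950; exercise = 2.674104; V(3,2) = max -> 2.674104
  V(3,3) = exp(-r*dt) * [p*3.252975 + (1-p)*4.366569] = 3.813848; exercise = 3.817003; V(3,3) = max -> 3.817003
  V(2,0) = exp(-r*dt) * [p*0.425638 + (1-p)*1.470261] = 0.952102; exercise = 0.844477; V(2,0) = max -> 0.952102
  V(2,1) = exp(-r*dt) * [p*1.470261 + (1-p)*2.674104] = 2.076845; exercise = 2.080000; V(2,1) = max -> 2.080000
  V(2,2) = exp(-r*dt) * [p*2.674104 + (1-p)*3.817003] = 3.249820; exercise = 3.252975; V(2,2) = max -> 3.252975
  V(1,0) = exp(-r*dt) * [p*0.952102 + (1-p)*2.080000] = 1.520472; exercise = 1.470261; V(1,0) = max -> 1.520472
  V(1,1) = exp(-r*dt) * [p*2.080000 + (1-p)*3.252975] = 2.670950; exercise = 2.674104; V(1,1) = max -> 2.674104
  V(0,0) = exp(-r*dt) * [p*1.520472 + (1-p)*2.674104] = 2.101742; exercise = 2.080000; V(0,0) = max -> 2.101742


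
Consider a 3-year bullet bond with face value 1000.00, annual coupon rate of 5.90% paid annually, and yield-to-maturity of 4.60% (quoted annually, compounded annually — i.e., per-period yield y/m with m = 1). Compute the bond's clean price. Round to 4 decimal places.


Coupon per period c = face * coupon_rate / m = 59.000000
Periods per year m = 1; per-period yield y/m = 0.046000
Number of cashflows N = 3
Cashflows (t years, CF_t, discount factor 1/(1+y/m)^(m*t), PV):
  t = 1.0000: CF_t = 59.000000, DF = 0.956023, PV = 56.405354
  t = 2.0000: CF_t = 59.000000, DF = 0.913980, PV = 53.924812
  t = 3.0000: CF_t = 1059.000000, DF = 0.873786, PV = 925.339085
Price P = sum_t PV_t = 1035.669251

Answer: Price = 1035.6693


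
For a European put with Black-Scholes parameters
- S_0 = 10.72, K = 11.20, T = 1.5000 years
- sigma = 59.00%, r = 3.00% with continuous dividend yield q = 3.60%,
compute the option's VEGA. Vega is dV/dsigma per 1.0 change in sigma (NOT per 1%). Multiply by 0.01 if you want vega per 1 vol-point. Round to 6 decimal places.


Answer: Vega = 4.760572

Derivation:
d1 = 0.2882265831; d2 = -0.4343728911
phi(d1) = 0.3827107432; exp(-qT) = 0.9474321065; exp(-rT) = 0.9559974818
Vega = S * exp(-qT) * phi(d1) * sqrt(T) = 10.7200 * 0.9474321065 * 0.3827107432 * 1.2247448714 = 4.760572


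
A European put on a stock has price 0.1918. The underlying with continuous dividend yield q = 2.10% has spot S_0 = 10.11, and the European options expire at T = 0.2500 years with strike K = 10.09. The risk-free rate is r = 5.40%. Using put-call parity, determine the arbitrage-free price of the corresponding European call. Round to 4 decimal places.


Put-call parity: C - P = S_0 * exp(-qT) - K * exp(-rT).
S_0 * exp(-qT) = 10.1100 * 0.99476376 = 10.05706158
K * exp(-rT) = 10.0900 * 0.98659072 = 9.95470033
C = P + S*exp(-qT) - K*exp(-rT)
C = 0.1918 + 10.05706158 - 9.95470033 = 0.2942

Answer: Call price = 0.2942


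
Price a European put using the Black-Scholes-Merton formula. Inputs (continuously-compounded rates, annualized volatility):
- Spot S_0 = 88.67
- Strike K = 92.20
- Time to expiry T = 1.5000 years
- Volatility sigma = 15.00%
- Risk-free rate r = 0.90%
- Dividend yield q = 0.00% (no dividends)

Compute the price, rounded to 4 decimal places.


d1 = (ln(S/K) + (r - q + 0.5*sigma^2) * T) / (sigma * sqrt(T)) = -0.04715821
d2 = d1 - sigma * sqrt(T) = -0.23086995
exp(-rT) = 0.98659072; exp(-qT) = 1.00000000
P = K * exp(-rT) * N(-d2) - S_0 * exp(-qT) * N(-d1)
N(-d1) = 0.51880643; N(-d2) = 0.59129208
P = 92.2000 * 0.98659072 * 0.59129208 - 88.6700 * 1.00000000 * 0.51880643 = 7.7835

Answer: Price = 7.7835


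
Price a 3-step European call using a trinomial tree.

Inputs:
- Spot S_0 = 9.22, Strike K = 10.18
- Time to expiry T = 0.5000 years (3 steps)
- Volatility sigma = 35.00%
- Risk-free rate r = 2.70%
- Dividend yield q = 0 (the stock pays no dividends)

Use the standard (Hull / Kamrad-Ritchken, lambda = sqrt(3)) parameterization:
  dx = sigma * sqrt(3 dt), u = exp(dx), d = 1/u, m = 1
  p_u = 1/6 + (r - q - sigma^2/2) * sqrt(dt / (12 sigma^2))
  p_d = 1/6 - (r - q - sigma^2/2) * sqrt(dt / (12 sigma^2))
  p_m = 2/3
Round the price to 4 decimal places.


Answer: Price = V(0,0) = 0.6218

Derivation:
dt = T/N = 0.166667; dx = sigma*sqrt(3*dt) = 0.247487
u = exp(dx) = 1.280803; d = 1/u = 0.780760
p_u = 0.155134, p_m = 0.666667, p_d = 0.178199
Discount per step: exp(-r*dt) = 0.995510
Stock lattice S(k, j) with j the centered position index:
  k=0: S(0,+0) = 9.2200
  k=1: S(1,-1) = 7.1986; S(1,+0) = 9.2200; S(1,+1) = 11.8090
  k=2: S(2,-2) = 5.6204; S(2,-1) = 7.1986; S(2,+0) = 9.2200; S(2,+1) = 11.8090; S(2,+2) = 15.1250
  k=3: S(3,-3) = 4.3882; S(3,-2) = 5.6204; S(3,-1) = 7.1986; S(3,+0) = 9.2200; S(3,+1) = 11.8090; S(3,+2) = 15.1250; S(3,+3) = 19.3722
Terminal payoffs V(N, j) = max(S_T - K, 0):
  V(3,-3) = 0.000000; V(3,-2) = 0.000000; V(3,-1) = 0.000000; V(3,+0) = 0.000000; V(3,+1) = 1.629005; V(3,+2) = 4.945012; V(3,+3) = 9.192163
Backward induction: V(k, j) = exp(-r*dt) * [p_u * V(k+1, j+1) + p_m * V(k+1, j) + p_d * V(k+1, j-1)]
  V(2,-2) = exp(-r*dt) * [p_u*0.000000 + p_m*0.000000 + p_d*0.000000] = 0.000000
  V(2,-1) = exp(-r*dt) * [p_u*0.000000 + p_m*0.000000 + p_d*0.000000] = 0.000000
  V(2,+0) = exp(-r*dt) * [p_u*1.629005 + p_m*0.000000 + p_d*0.000000] = 0.251580
  V(2,+1) = exp(-r*dt) * [p_u*4.945012 + p_m*1.629005 + p_d*0.000000] = 1.844823
  V(2,+2) = exp(-r*dt) * [p_u*9.192163 + p_m*4.945012 + p_d*1.629005] = 4.990472
  V(1,-1) = exp(-r*dt) * [p_u*0.251580 + p_m*0.000000 + p_d*0.000000] = 0.038853
  V(1,+0) = exp(-r*dt) * [p_u*1.844823 + p_m*0.251580 + p_d*0.000000] = 0.451877
  V(1,+1) = exp(-r*dt) * [p_u*4.990472 + p_m*1.844823 + p_d*0.251580] = 2.039706
  V(0,+0) = exp(-r*dt) * [p_u*2.039706 + p_m*0.451877 + p_d*0.038853] = 0.621798


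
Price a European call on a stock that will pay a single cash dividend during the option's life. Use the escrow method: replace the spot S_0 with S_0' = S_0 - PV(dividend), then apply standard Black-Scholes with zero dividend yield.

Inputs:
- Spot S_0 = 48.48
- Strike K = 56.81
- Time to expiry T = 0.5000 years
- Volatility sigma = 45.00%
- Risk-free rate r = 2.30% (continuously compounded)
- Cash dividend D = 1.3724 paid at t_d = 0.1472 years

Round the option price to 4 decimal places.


PV(D) = D * exp(-r * t_d) = 1.3724 * 0.99662012 = 1.36776146
S_0' = S_0 - PV(D) = 48.4800 - 1.36776146 = 47.11223854
d1 = (ln(S_0'/K) + (r + sigma^2/2)*T) / (sigma*sqrt(T)) = -0.39300856
d2 = d1 - sigma*sqrt(T) = -0.71120661
exp(-rT) = 0.98856587
N(d1) = 0.34715658; N(d2) = 0.23847811
C = S_0' * N(d1) - K * exp(-rT) * N(d2) = 47.11223854 * 0.34715658 - 56.8100 * 0.98856587 * 0.23847811 = 2.9623

Answer: Price = 2.9623


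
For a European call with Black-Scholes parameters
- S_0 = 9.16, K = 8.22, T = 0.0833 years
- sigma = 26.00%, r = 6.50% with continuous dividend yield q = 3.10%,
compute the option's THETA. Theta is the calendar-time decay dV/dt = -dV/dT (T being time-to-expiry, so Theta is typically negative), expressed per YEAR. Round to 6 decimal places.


d1 = 1.5181625340; d2 = 1.4431220116
phi(d1) = 0.1260158895; exp(-qT) = 0.9974210313; exp(-rT) = 0.9946001320
Theta = -S*exp(-qT)*phi(d1)*sigma/(2*sqrt(T)) - r*K*exp(-rT)*N(d2) + q*S*exp(-qT)*N(d1)
N(d1) = 0.9355132851; N(d2) = 0.9255069482; sqrt(T) = 0.2886173938
Term 1 = -9.1600 * 0.9974210313 * 0.1260158895 * 0.2600 / (2 * 0.2886173938) = -0.5185852451
Term 2 = -0.0650 * 8.2200 * 0.9946001320 * 0.9255069482 = -0.4918281365
Term 3 = 0.0310 * 9.1600 * 0.9974210313 * 0.9355132851 = 0.2649632537
Theta = -0.5185852451 + (-0.4918281365) + (0.2649632537) = -0.745450

Answer: Theta = -0.745450


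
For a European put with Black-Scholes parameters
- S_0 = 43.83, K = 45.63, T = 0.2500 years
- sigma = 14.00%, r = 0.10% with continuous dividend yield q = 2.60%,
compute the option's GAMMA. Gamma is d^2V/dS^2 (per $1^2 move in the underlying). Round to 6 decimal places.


Answer: Gamma = 0.105984

Derivation:
d1 = -0.6292411501; d2 = -0.6992411501
phi(d1) = 0.3272893144; exp(-qT) = 0.9935210793; exp(-rT) = 0.9997500312
Gamma = exp(-qT) * phi(d1) / (S * sigma * sqrt(T)) = 0.9935210793 * 0.3272893144 / (43.8300 * 0.1400 * 0.5000000000) = 0.105984


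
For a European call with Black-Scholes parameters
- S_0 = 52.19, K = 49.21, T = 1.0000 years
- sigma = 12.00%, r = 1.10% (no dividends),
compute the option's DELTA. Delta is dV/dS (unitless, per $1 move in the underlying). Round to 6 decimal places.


d1 = 0.6416170898; d2 = 0.5216170898
phi(d1) = 0.3247255944; exp(-qT) = 1.0000000000; exp(-rT) = 0.9890602788
N(d1) = 0.7394390830
Delta = exp(-qT) * N(d1) = 1.0000000000 * 0.7394390830 = 0.739439

Answer: Delta = 0.739439


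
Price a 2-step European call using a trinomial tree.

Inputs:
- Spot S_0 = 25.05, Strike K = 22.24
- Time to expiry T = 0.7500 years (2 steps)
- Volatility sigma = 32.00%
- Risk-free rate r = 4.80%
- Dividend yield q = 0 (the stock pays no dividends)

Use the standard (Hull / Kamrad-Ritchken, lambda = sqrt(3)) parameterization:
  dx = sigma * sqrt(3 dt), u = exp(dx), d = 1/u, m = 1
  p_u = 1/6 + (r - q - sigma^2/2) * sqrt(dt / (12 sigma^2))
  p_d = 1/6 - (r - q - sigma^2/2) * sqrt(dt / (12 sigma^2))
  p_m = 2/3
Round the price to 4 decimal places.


dt = T/N = 0.375000; dx = sigma*sqrt(3*dt) = 0.339411
u = exp(dx) = 1.404121; d = 1/u = 0.712189
p_u = 0.164899, p_m = 0.666667, p_d = 0.168434
Discount per step: exp(-r*dt) = 0.982161
Stock lattice S(k, j) with j the centered position index:
  k=0: S(0,+0) = 25.0500
  k=1: S(1,-1) = 17.8403; S(1,+0) = 25.0500; S(1,+1) = 35.1732
  k=2: S(2,-2) = 12.7057; S(2,-1) = 17.8403; S(2,+0) = 25.0500; S(2,+1) = 35.1732; S(2,+2) = 49.3874
Terminal payoffs V(N, j) = max(S_T - K, 0):
  V(2,-2) = 0.000000; V(2,-1) = 0.000000; V(2,+0) = 2.810000; V(2,+1) = 12.933223; V(2,+2) = 27.147450
Backward induction: V(k, j) = exp(-r*dt) * [p_u * V(k+1, j+1) + p_m * V(k+1, j) + p_d * V(k+1, j-1)]
  V(1,-1) = exp(-r*dt) * [p_u*2.810000 + p_m*0.000000 + p_d*0.000000] = 0.455100
  V(1,+0) = exp(-r*dt) * [p_u*12.933223 + p_m*2.810000 + p_d*0.000000] = 3.934545
  V(1,+1) = exp(-r*dt) * [p_u*27.147450 + p_m*12.933223 + p_d*2.810000] = 13.329923
  V(0,+0) = exp(-r*dt) * [p_u*13.329923 + p_m*3.934545 + p_d*0.455100] = 4.810403

Answer: Price = V(0,0) = 4.8104


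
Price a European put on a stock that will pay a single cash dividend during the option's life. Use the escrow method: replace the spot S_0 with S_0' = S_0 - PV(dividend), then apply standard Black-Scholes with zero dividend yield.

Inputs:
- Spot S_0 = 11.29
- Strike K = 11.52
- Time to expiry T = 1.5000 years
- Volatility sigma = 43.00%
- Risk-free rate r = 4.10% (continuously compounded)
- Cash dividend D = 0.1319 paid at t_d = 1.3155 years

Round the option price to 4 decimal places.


PV(D) = D * exp(-r * t_d) = 0.1319 * 0.94749322 = 0.12497436
S_0' = S_0 - PV(D) = 11.2900 - 0.12497436 = 11.16502564
d1 = (ln(S_0'/K) + (r + sigma^2/2)*T) / (sigma*sqrt(T)) = 0.32066769
d2 = d1 - sigma*sqrt(T) = -0.20597260
exp(-rT) = 0.94035295
N(-d1) = 0.37423112; N(-d2) = 0.58159384
P = K * exp(-rT) * N(-d2) - S_0' * N(-d1) = 11.5200 * 0.94035295 * 0.58159384 - 11.16502564 * 0.37423112 = 2.1220

Answer: Price = 2.1220


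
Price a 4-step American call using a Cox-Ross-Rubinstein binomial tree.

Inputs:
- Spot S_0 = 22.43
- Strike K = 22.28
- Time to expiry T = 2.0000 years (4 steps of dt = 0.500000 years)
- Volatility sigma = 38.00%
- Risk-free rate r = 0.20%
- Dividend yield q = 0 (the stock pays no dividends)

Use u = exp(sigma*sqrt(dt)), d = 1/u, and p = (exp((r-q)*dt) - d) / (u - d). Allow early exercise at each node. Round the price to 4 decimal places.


Answer: Price = V(0,0) = 4.5898

Derivation:
dt = T/N = 0.500000
u = exp(sigma*sqrt(dt)) = 1.308263; d = 1/u = 0.764372
p = (exp((r-q)*dt) - d) / (u - d) = 0.435066
Discount per step: exp(-r*dt) = 0.999000
Stock lattice S(k, i) with i counting down-moves:
  k=0: S(0,0) = 22.4300
  k=1: S(1,0) = 29.3443; S(1,1) = 17.1449
  k=2: S(2,0) = 38.3901; S(2,1) = 22.4300; S(2,2) = 13.1051
  k=3: S(3,0) = 50.2244; S(3,1) = 29.3443; S(3,2) = 17.1449; S(3,3) = 10.0171
  k=4: S(4,0) = 65.7067; S(4,1) = 38.3901; S(4,2) = 22.4300; S(4,3) = 13.1051; S(4,4) = 7.6568
Terminal payoffs V(N, i) = max(S_T - K, 0):
  V(4,0) = 43.426750; V(4,1) = 16.110134; V(4,2) = 0.150000; V(4,3) = 0.000000; V(4,4) = 0.000000
Backward induction: V(k, i) = exp(-r*dt) * [p * V(k+1, i) + (1-p) * V(k+1, i+1)]; then take max(V_cont, immediate exercise) for American.
  V(3,0) = exp(-r*dt) * [p*43.426750 + (1-p)*16.110134] = 27.966675; exercise = 27.944406; V(3,0) = max -> 27.966675
  V(3,1) = exp(-r*dt) * [p*16.110134 + (1-p)*0.150000] = 7.086616; exercise = 7.064347; V(3,1) = max -> 7.086616
  V(3,2) = exp(-r*dt) * [p*0.150000 + (1-p)*0.000000] = 0.065195; exercise = 0.000000; V(3,2) = max -> 0.065195
  V(3,3) = exp(-r*dt) * [p*0.000000 + (1-p)*0.000000] = 0.000000; exercise = 0.000000; V(3,3) = max -> 0.000000
  V(2,0) = exp(-r*dt) * [p*27.966675 + (1-p)*7.086616] = 16.154650; exercise = 16.110134; V(2,0) = max -> 16.154650
  V(2,1) = exp(-r*dt) * [p*7.086616 + (1-p)*0.065195] = 3.116855; exercise = 0.150000; V(2,1) = max -> 3.116855
  V(2,2) = exp(-r*dt) * [p*0.065195 + (1-p)*0.000000] = 0.028336; exercise = 0.000000; V(2,2) = max -> 0.028336
  V(1,0) = exp(-r*dt) * [p*16.154650 + (1-p)*3.116855] = 8.780367; exercise = 7.064347; V(1,0) = max -> 8.780367
  V(1,1) = exp(-r*dt) * [p*3.116855 + (1-p)*0.028336] = 1.370673; exercise = 0.000000; V(1,1) = max -> 1.370673
  V(0,0) = exp(-r*dt) * [p*8.780367 + (1-p)*1.370673] = 4.589784; exercise = 0.150000; V(0,0) = max -> 4.589784


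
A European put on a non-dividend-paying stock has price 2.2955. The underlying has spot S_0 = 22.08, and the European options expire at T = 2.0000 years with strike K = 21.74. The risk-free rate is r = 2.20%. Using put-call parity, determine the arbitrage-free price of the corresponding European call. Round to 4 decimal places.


Answer: Call price = 3.5713

Derivation:
Put-call parity: C - P = S_0 * exp(-qT) - K * exp(-rT).
S_0 * exp(-qT) = 22.0800 * 1.00000000 = 22.08000000
K * exp(-rT) = 21.7400 * 0.95695396 = 20.80417904
C = P + S*exp(-qT) - K*exp(-rT)
C = 2.2955 + 22.08000000 - 20.80417904 = 3.5713


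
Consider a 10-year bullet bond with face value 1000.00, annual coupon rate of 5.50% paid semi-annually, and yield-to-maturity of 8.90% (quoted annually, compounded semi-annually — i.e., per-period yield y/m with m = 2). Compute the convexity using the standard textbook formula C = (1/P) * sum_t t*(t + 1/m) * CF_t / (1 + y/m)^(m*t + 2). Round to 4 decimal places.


Answer: Convexity = 64.8499

Derivation:
Coupon per period c = face * coupon_rate / m = 27.500000
Periods per year m = 2; per-period yield y/m = 0.044500
Number of cashflows N = 20
Cashflows (t years, CF_t, discount factor 1/(1+y/m)^(m*t), PV):
  t = 0.5000: CF_t = 27.500000, DF = 0.957396, PV = 26.328387
  t = 1.0000: CF_t = 27.500000, DF = 0.916607, PV = 25.206689
  t = 1.5000: CF_t = 27.500000, DF = 0.877556, PV = 24.132780
  t = 2.0000: CF_t = 27.500000, DF = 0.840168, PV = 23.104625
  t = 2.5000: CF_t = 27.500000, DF = 0.804374, PV = 22.120272
  t = 3.0000: CF_t = 27.500000, DF = 0.770104, PV = 21.177858
  t = 3.5000: CF_t = 27.500000, DF = 0.737294, PV = 20.275594
  t = 4.0000: CF_t = 27.500000, DF = 0.705883, PV = 19.411770
  t = 4.5000: CF_t = 27.500000, DF = 0.675809, PV = 18.584749
  t = 5.0000: CF_t = 27.500000, DF = 0.647017, PV = 17.792962
  t = 5.5000: CF_t = 27.500000, DF = 0.619451, PV = 17.034909
  t = 6.0000: CF_t = 27.500000, DF = 0.593060, PV = 16.309151
  t = 6.5000: CF_t = 27.500000, DF = 0.567793, PV = 15.614314
  t = 7.0000: CF_t = 27.500000, DF = 0.543603, PV = 14.949080
  t = 7.5000: CF_t = 27.500000, DF = 0.520443, PV = 14.312188
  t = 8.0000: CF_t = 27.500000, DF = 0.498270, PV = 13.702430
  t = 8.5000: CF_t = 27.500000, DF = 0.477042, PV = 13.118650
  t = 9.0000: CF_t = 27.500000, DF = 0.456718, PV = 12.559741
  t = 9.5000: CF_t = 27.500000, DF = 0.437260, PV = 12.024645
  t = 10.0000: CF_t = 1027.500000, DF = 0.418631, PV = 430.143084
Price P = sum_t PV_t = 777.903878
Convexity numerator sum_t t*(t + 1/m) * CF_t / (1+y/m)^(m*t + 2):
  t = 0.5000: term = 12.066390
  t = 1.0000: term = 34.656937
  t = 1.5000: term = 66.360817
  t = 2.0000: term = 105.889289
  t = 2.5000: term = 152.066954
  t = 3.0000: term = 203.823586
  t = 3.5000: term = 260.186483
  t = 4.0000: term = 320.273316
  t = 4.5000: term = 383.285442
  t = 5.0000: term = 448.501661
  t = 5.5000: term = 515.272373
  t = 6.0000: term = 583.014130
  t = 6.5000: term = 651.204549
  t = 7.0000: term = 719.377563
  t = 7.5000: term = 787.118991
  t = 8.0000: term = 854.062412
  t = 8.5000: term = 919.885317
  t = 9.0000: term = 984.305524
  t = 9.5000: term = 1047.077840
  t = 10.0000: term = 41398.571410
Convexity = (1/P) * sum = 50447.000985 / 777.903878 = 64.849916


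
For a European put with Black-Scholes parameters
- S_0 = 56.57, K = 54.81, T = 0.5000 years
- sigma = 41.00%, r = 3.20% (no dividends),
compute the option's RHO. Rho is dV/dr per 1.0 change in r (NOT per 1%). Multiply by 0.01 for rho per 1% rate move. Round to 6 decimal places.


d1 = 0.3091648497; d2 = 0.0192510694
phi(d1) = 0.3803246742; exp(-qT) = 1.0000000000; exp(-rT) = 0.9841273201
N(-d2) = 0.4923204088
Rho = -K*T*exp(-rT)*N(-d2) = -54.8100 * 0.5000 * 0.9841273201 * 0.4923204088 = -13.277886

Answer: Rho = -13.277886


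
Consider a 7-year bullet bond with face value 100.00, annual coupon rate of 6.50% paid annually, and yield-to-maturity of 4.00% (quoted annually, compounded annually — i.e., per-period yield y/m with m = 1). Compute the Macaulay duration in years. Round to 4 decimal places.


Coupon per period c = face * coupon_rate / m = 6.500000
Periods per year m = 1; per-period yield y/m = 0.040000
Number of cashflows N = 7
Cashflows (t years, CF_t, discount factor 1/(1+y/m)^(m*t), PV):
  t = 1.0000: CF_t = 6.500000, DF = 0.961538, PV = 6.250000
  t = 2.0000: CF_t = 6.500000, DF = 0.924556, PV = 6.009615
  t = 3.0000: CF_t = 6.500000, DF = 0.888996, PV = 5.778476
  t = 4.0000: CF_t = 6.500000, DF = 0.854804, PV = 5.556227
  t = 5.0000: CF_t = 6.500000, DF = 0.821927, PV = 5.342526
  t = 6.0000: CF_t = 6.500000, DF = 0.790315, PV = 5.137044
  t = 7.0000: CF_t = 106.500000, DF = 0.759918, PV = 80.931247
Price P = sum_t PV_t = 115.005137
Macaulay numerator sum_t t * PV_t:
  t * PV_t at t = 1.0000: 6.250000
  t * PV_t at t = 2.0000: 12.019231
  t * PV_t at t = 3.0000: 17.335429
  t * PV_t at t = 4.0000: 22.224909
  t * PV_t at t = 5.0000: 26.712631
  t * PV_t at t = 6.0000: 30.822267
  t * PV_t at t = 7.0000: 566.518730
Macaulay duration D = (sum_t t * PV_t) / P = 681.883196 / 115.005137 = 5.929154

Answer: Macaulay duration = 5.9292 years


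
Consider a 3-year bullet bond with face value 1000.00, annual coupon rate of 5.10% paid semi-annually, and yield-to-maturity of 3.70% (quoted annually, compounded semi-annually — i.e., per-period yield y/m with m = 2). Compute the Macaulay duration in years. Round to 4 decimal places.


Coupon per period c = face * coupon_rate / m = 25.500000
Periods per year m = 2; per-period yield y/m = 0.018500
Number of cashflows N = 6
Cashflows (t years, CF_t, discount factor 1/(1+y/m)^(m*t), PV):
  t = 0.5000: CF_t = 25.500000, DF = 0.981836, PV = 25.036819
  t = 1.0000: CF_t = 25.500000, DF = 0.964002, PV = 24.582051
  t = 1.5000: CF_t = 25.500000, DF = 0.946492, PV = 24.135543
  t = 2.0000: CF_t = 25.500000, DF = 0.929300, PV = 23.697146
  t = 2.5000: CF_t = 25.500000, DF = 0.912420, PV = 23.266712
  t = 3.0000: CF_t = 1025.500000, DF = 0.895847, PV = 918.691006
Price P = sum_t PV_t = 1039.409277
Macaulay numerator sum_t t * PV_t:
  t * PV_t at t = 0.5000: 12.518409
  t * PV_t at t = 1.0000: 24.582051
  t * PV_t at t = 1.5000: 36.203315
  t * PV_t at t = 2.0000: 47.394292
  t * PV_t at t = 2.5000: 58.166780
  t * PV_t at t = 3.0000: 2756.073018
Macaulay duration D = (sum_t t * PV_t) / P = 2934.937866 / 1039.409277 = 2.823659

Answer: Macaulay duration = 2.8237 years


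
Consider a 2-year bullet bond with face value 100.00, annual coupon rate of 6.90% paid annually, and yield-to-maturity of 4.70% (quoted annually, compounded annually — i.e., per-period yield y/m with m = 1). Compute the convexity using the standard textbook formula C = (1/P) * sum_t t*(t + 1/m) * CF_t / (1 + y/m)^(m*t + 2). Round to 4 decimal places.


Answer: Convexity = 5.2424

Derivation:
Coupon per period c = face * coupon_rate / m = 6.900000
Periods per year m = 1; per-period yield y/m = 0.047000
Number of cashflows N = 2
Cashflows (t years, CF_t, discount factor 1/(1+y/m)^(m*t), PV):
  t = 1.0000: CF_t = 6.900000, DF = 0.955110, PV = 6.590258
  t = 2.0000: CF_t = 106.900000, DF = 0.912235, PV = 97.517900
Price P = sum_t PV_t = 104.108158
Convexity numerator sum_t t*(t + 1/m) * CF_t / (1+y/m)^(m*t + 2):
  t = 1.0000: term = 12.023725
  t = 2.0000: term = 533.755335
Convexity = (1/P) * sum = 545.779060 / 104.108158 = 5.242424


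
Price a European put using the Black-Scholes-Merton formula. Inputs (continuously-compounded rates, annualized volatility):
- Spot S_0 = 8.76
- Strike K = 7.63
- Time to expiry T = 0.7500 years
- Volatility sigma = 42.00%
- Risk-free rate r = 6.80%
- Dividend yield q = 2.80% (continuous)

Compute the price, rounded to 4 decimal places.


d1 = (ln(S/K) + (r - q + 0.5*sigma^2) * T) / (sigma * sqrt(T)) = 0.64404264
d2 = d1 - sigma * sqrt(T) = 0.28031197
exp(-rT) = 0.95027867; exp(-qT) = 0.97921896
P = K * exp(-rT) * N(-d2) - S_0 * exp(-qT) * N(-d1)
N(-d1) = 0.25977389; N(-d2) = 0.38961908
P = 7.6300 * 0.95027867 * 0.38961908 - 8.7600 * 0.97921896 * 0.25977389 = 0.5967

Answer: Price = 0.5967


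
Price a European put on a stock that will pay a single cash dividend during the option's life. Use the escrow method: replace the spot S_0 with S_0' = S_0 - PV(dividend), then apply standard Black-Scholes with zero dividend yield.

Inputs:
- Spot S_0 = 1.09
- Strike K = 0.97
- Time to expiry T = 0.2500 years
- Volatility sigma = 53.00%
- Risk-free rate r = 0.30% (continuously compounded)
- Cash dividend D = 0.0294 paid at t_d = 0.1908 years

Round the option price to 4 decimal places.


Answer: Price = 0.0674

Derivation:
PV(D) = D * exp(-r * t_d) = 0.0294 * 0.99942776 = 0.02938318
S_0' = S_0 - PV(D) = 1.0900 - 0.02938318 = 1.06061682
d1 = (ln(S_0'/K) + (r + sigma^2/2)*T) / (sigma*sqrt(T)) = 0.47234851
d2 = d1 - sigma*sqrt(T) = 0.20734851
exp(-rT) = 0.99925028
N(-d1) = 0.31833902; N(-d2) = 0.41786885
P = K * exp(-rT) * N(-d2) - S_0' * N(-d1) = 0.9700 * 0.99925028 * 0.41786885 - 1.06061682 * 0.31833902 = 0.0674


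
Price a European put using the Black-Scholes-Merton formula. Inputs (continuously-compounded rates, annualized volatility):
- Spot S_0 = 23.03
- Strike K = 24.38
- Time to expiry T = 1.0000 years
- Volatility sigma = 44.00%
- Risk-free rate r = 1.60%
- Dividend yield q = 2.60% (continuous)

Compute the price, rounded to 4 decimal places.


d1 = (ln(S/K) + (r - q + 0.5*sigma^2) * T) / (sigma * sqrt(T)) = 0.06780589
d2 = d1 - sigma * sqrt(T) = -0.37219411
exp(-rT) = 0.98412732; exp(-qT) = 0.97433509
P = K * exp(-rT) * N(-d2) - S_0 * exp(-qT) * N(-d1)
N(-d1) = 0.47297008; N(-d2) = 0.64512584
P = 24.3800 * 0.98412732 * 0.64512584 - 23.0300 * 0.97433509 * 0.47297008 = 4.8656

Answer: Price = 4.8656


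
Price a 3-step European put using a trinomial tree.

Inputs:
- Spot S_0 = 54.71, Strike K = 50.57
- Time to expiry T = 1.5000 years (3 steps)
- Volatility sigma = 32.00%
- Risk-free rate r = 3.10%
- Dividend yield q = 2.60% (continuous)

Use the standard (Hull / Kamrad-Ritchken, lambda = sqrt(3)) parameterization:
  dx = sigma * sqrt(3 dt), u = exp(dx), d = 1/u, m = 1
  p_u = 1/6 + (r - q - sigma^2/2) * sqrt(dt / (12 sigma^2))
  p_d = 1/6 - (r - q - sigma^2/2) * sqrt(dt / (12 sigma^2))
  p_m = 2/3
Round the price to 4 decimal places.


Answer: Price = V(0,0) = 5.7222

Derivation:
dt = T/N = 0.500000; dx = sigma*sqrt(3*dt) = 0.391918
u = exp(dx) = 1.479817; d = 1/u = 0.675759
p_u = 0.137196, p_m = 0.666667, p_d = 0.196137
Discount per step: exp(-r*dt) = 0.984620
Stock lattice S(k, j) with j the centered position index:
  k=0: S(0,+0) = 54.7100
  k=1: S(1,-1) = 36.9708; S(1,+0) = 54.7100; S(1,+1) = 80.9608
  k=2: S(2,-2) = 24.9834; S(2,-1) = 36.9708; S(2,+0) = 54.7100; S(2,+1) = 80.9608; S(2,+2) = 119.8071
  k=3: S(3,-3) = 16.8827; S(3,-2) = 24.9834; S(3,-1) = 36.9708; S(3,+0) = 54.7100; S(3,+1) = 80.9608; S(3,+2) = 119.8071; S(3,+3) = 177.2926
Terminal payoffs V(N, j) = max(K - S_T, 0):
  V(3,-3) = 33.687266; V(3,-2) = 25.586645; V(3,-1) = 13.599210; V(3,+0) = 0.000000; V(3,+1) = 0.000000; V(3,+2) = 0.000000; V(3,+3) = 0.000000
Backward induction: V(k, j) = exp(-r*dt) * [p_u * V(k+1, j+1) + p_m * V(k+1, j) + p_d * V(k+1, j-1)]
  V(2,-2) = exp(-r*dt) * [p_u*13.599210 + p_m*25.586645 + p_d*33.687266] = 25.138169
  V(2,-1) = exp(-r*dt) * [p_u*0.000000 + p_m*13.599210 + p_d*25.586645] = 13.868001
  V(2,+0) = exp(-r*dt) * [p_u*0.000000 + p_m*0.000000 + p_d*13.599210] = 2.626285
  V(2,+1) = exp(-r*dt) * [p_u*0.000000 + p_m*0.000000 + p_d*0.000000] = 0.000000
  V(2,+2) = exp(-r*dt) * [p_u*0.000000 + p_m*0.000000 + p_d*0.000000] = 0.000000
  V(1,-1) = exp(-r*dt) * [p_u*2.626285 + p_m*13.868001 + p_d*25.138169] = 14.312604
  V(1,+0) = exp(-r*dt) * [p_u*0.000000 + p_m*2.626285 + p_d*13.868001] = 4.402122
  V(1,+1) = exp(-r*dt) * [p_u*0.000000 + p_m*0.000000 + p_d*2.626285] = 0.507189
  V(0,+0) = exp(-r*dt) * [p_u*0.507189 + p_m*4.402122 + p_d*14.312604] = 5.722180


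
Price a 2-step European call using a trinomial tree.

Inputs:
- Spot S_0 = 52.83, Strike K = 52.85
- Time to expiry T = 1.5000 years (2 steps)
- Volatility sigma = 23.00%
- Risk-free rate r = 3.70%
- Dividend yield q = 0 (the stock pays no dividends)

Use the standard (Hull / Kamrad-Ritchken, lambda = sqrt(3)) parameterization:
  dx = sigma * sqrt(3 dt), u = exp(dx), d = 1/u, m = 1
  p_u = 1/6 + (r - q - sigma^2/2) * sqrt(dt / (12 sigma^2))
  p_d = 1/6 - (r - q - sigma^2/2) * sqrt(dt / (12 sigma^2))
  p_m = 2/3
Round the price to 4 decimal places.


dt = T/N = 0.750000; dx = sigma*sqrt(3*dt) = 0.345000
u = exp(dx) = 1.411990; d = 1/u = 0.708220
p_u = 0.178134, p_m = 0.666667, p_d = 0.155199
Discount per step: exp(-r*dt) = 0.972631
Stock lattice S(k, j) with j the centered position index:
  k=0: S(0,+0) = 52.8300
  k=1: S(1,-1) = 37.4153; S(1,+0) = 52.8300; S(1,+1) = 74.5954
  k=2: S(2,-2) = 26.4983; S(2,-1) = 37.4153; S(2,+0) = 52.8300; S(2,+1) = 74.5954; S(2,+2) = 105.3280
Terminal payoffs V(N, j) = max(S_T - K, 0):
  V(2,-2) = 0.000000; V(2,-1) = 0.000000; V(2,+0) = 0.000000; V(2,+1) = 21.745427; V(2,+2) = 52.477992
Backward induction: V(k, j) = exp(-r*dt) * [p_u * V(k+1, j+1) + p_m * V(k+1, j) + p_d * V(k+1, j-1)]
  V(1,-1) = exp(-r*dt) * [p_u*0.000000 + p_m*0.000000 + p_d*0.000000] = 0.000000
  V(1,+0) = exp(-r*dt) * [p_u*21.745427 + p_m*0.000000 + p_d*0.000000] = 3.767587
  V(1,+1) = exp(-r*dt) * [p_u*52.477992 + p_m*21.745427 + p_d*0.000000] = 23.192465
  V(0,+0) = exp(-r*dt) * [p_u*23.192465 + p_m*3.767587 + p_d*0.000000] = 6.461281

Answer: Price = V(0,0) = 6.4613


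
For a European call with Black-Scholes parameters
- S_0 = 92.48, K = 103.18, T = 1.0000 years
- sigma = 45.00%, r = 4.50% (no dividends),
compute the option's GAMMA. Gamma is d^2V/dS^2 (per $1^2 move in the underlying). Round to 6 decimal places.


Answer: Gamma = 0.009554

Derivation:
d1 = 0.0817052647; d2 = -0.3682947353
phi(d1) = 0.3976128808; exp(-qT) = 1.0000000000; exp(-rT) = 0.9559974818
Gamma = exp(-qT) * phi(d1) / (S * sigma * sqrt(T)) = 1.0000000000 * 0.3976128808 / (92.4800 * 0.4500 * 1.0000000000) = 0.009554


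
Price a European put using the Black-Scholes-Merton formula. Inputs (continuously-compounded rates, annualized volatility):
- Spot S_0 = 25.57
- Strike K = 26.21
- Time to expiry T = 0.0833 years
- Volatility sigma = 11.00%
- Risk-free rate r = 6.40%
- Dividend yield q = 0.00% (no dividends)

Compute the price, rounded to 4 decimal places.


Answer: Price = 0.6365

Derivation:
d1 = (ln(S/K) + (r - q + 0.5*sigma^2) * T) / (sigma * sqrt(T)) = -0.59487573
d2 = d1 - sigma * sqrt(T) = -0.62662364
exp(-rT) = 0.99468299; exp(-qT) = 1.00000000
P = K * exp(-rT) * N(-d2) - S_0 * exp(-qT) * N(-d1)
N(-d1) = 0.72403673; N(-d2) = 0.73454702
P = 26.2100 * 0.99468299 * 0.73454702 - 25.5700 * 1.00000000 * 0.72403673 = 0.6365


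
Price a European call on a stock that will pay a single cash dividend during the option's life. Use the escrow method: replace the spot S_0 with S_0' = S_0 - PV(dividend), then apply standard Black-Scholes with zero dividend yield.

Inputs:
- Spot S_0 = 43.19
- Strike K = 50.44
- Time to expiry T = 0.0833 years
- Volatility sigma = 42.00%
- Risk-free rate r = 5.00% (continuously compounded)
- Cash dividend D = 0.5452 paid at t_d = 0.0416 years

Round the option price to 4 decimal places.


PV(D) = D * exp(-r * t_d) = 0.5452 * 0.99792216 = 0.54406716
S_0' = S_0 - PV(D) = 43.1900 - 0.54406716 = 42.64593284
d1 = (ln(S_0'/K) + (r + sigma^2/2)*T) / (sigma*sqrt(T)) = -1.28973304
d2 = d1 - sigma*sqrt(T) = -1.41095234
exp(-rT) = 0.99584366
N(d1) = 0.09857168; N(d2) = 0.07912933
C = S_0' * N(d1) - K * exp(-rT) * N(d2) = 42.64593284 * 0.09857168 - 50.4400 * 0.99584366 * 0.07912933 = 0.2290

Answer: Price = 0.2290


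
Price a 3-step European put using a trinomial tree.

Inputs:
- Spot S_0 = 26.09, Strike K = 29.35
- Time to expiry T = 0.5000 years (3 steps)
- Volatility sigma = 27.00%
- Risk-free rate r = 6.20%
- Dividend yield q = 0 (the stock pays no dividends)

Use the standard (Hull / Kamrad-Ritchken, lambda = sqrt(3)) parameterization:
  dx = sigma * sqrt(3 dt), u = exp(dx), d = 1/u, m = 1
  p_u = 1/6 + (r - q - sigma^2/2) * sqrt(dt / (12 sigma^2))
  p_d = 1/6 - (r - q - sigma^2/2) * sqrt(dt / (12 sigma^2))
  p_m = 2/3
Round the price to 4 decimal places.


dt = T/N = 0.166667; dx = sigma*sqrt(3*dt) = 0.190919
u = exp(dx) = 1.210361; d = 1/u = 0.826200
p_u = 0.177819, p_m = 0.666667, p_d = 0.155514
Discount per step: exp(-r*dt) = 0.989720
Stock lattice S(k, j) with j the centered position index:
  k=0: S(0,+0) = 26.0900
  k=1: S(1,-1) = 21.5555; S(1,+0) = 26.0900; S(1,+1) = 31.5783
  k=2: S(2,-2) = 17.8092; S(2,-1) = 21.5555; S(2,+0) = 26.0900; S(2,+1) = 31.5783; S(2,+2) = 38.2212
  k=3: S(3,-3) = 14.7139; S(3,-2) = 17.8092; S(3,-1) = 21.5555; S(3,+0) = 26.0900; S(3,+1) = 31.5783; S(3,+2) = 38.2212; S(3,+3) = 46.2614
Terminal payoffs V(N, j) = max(K - S_T, 0):
  V(3,-3) = 14.636056; V(3,-2) = 11.540813; V(3,-1) = 7.794451; V(3,+0) = 3.260000; V(3,+1) = 0.000000; V(3,+2) = 0.000000; V(3,+3) = 0.000000
Backward induction: V(k, j) = exp(-r*dt) * [p_u * V(k+1, j+1) + p_m * V(k+1, j) + p_d * V(k+1, j-1)]
  V(2,-2) = exp(-r*dt) * [p_u*7.794451 + p_m*11.540813 + p_d*14.636056] = 11.239253
  V(2,-1) = exp(-r*dt) * [p_u*3.260000 + p_m*7.794451 + p_d*11.540813] = 7.492925
  V(2,+0) = exp(-r*dt) * [p_u*0.000000 + p_m*3.260000 + p_d*7.794451] = 3.350680
  V(2,+1) = exp(-r*dt) * [p_u*0.000000 + p_m*0.000000 + p_d*3.260000] = 0.501765
  V(2,+2) = exp(-r*dt) * [p_u*0.000000 + p_m*0.000000 + p_d*0.000000] = 0.000000
  V(1,-1) = exp(-r*dt) * [p_u*3.350680 + p_m*7.492925 + p_d*11.239253] = 7.263519
  V(1,+0) = exp(-r*dt) * [p_u*0.501765 + p_m*3.350680 + p_d*7.492925] = 3.452408
  V(1,+1) = exp(-r*dt) * [p_u*0.000000 + p_m*0.501765 + p_d*3.350680] = 0.846794
  V(0,+0) = exp(-r*dt) * [p_u*0.846794 + p_m*3.452408 + p_d*7.263519] = 3.544943

Answer: Price = V(0,0) = 3.5449


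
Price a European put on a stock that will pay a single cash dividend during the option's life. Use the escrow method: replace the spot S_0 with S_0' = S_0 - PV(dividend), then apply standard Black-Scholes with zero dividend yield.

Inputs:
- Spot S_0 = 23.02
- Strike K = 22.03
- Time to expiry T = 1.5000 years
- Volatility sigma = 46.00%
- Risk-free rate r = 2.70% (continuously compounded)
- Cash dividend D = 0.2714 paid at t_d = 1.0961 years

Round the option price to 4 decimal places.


PV(D) = D * exp(-r * t_d) = 0.2714 * 0.97083893 = 0.26348569
S_0' = S_0 - PV(D) = 23.0200 - 0.26348569 = 22.75651431
d1 = (ln(S_0'/K) + (r + sigma^2/2)*T) / (sigma*sqrt(T)) = 0.41117044
d2 = d1 - sigma*sqrt(T) = -0.15221220
exp(-rT) = 0.96030916
N(-d1) = 0.34047378; N(-d2) = 0.56049022
P = K * exp(-rT) * N(-d2) - S_0' * N(-d1) = 22.0300 * 0.96030916 * 0.56049022 - 22.75651431 * 0.34047378 = 4.1095

Answer: Price = 4.1095
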